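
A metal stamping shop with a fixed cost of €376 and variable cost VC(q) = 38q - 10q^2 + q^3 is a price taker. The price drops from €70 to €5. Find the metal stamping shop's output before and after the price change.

Output falls from 8 to 0 (the firm shuts down)

MC = 38 - 20q + 3q^2; the shutdown threshold is min AVC = €13 (at q = 5).
With P = €70 above the shutdown price, P = MC gives q = 8.
At P = €5 < min AVC = €13, price no longer covers variable cost at any output, so the firm shuts down: q = 0.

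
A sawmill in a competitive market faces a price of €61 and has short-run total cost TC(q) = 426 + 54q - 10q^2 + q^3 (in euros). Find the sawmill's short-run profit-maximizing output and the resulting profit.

Profit = -€230 at q = 7

AVC = 54 - 10q + q^2; min AVC = €29 at q = 5. Since P = €61 ≥ min AVC, the firm produces.
With MC = 54 - 20q + 3q^2, P = MC on the upward-sloping part at q* = 7.
TR = 61·7 = 427. TC = 426 + 231 = 657. Profit = 427 − 657 = -€230.
That loss of €230 beats the €426 the firm would lose by shutting down; producing recovers €196 of fixed cost.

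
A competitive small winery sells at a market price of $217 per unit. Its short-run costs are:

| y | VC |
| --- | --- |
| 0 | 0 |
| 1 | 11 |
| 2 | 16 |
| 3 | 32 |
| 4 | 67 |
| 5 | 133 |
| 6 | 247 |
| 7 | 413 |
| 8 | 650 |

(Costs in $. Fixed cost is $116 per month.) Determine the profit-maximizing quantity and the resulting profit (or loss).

y = 7; profit = $990

Compute π = P·y − TC at each output: y=0: -116; y=1: 90; y=2: 302; y=3: 503; y=4: 685; y=5: 836; y=6: 939; y=7: 990; y=8: 970.
Profit is maximized at y = 7. AVC there is 413/7 = $59 ≤ P, so producing beats shutting down (which would give -$116).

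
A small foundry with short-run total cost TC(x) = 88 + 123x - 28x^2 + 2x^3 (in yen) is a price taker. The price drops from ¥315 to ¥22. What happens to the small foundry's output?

Output falls from 12 to 0 (the firm shuts down)

AVC = 123 - 28x + 2x^2, minimized at x = 7 where min AVC = ¥25. MC = 123 - 56x + 6x^2.
With P = ¥315 above the shutdown price, P = MC gives x = 12.
At P = ¥22 < min AVC = ¥25, price no longer covers variable cost at any output, so the firm shuts down: x = 0.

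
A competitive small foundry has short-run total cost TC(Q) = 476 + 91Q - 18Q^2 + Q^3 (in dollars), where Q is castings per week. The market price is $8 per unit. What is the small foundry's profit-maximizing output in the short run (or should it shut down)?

Shut down

Variable cost is VC = 91Q - 18Q^2 + Q^3, so AVC = VC/Q = 91 - 18Q + Q^2 and MC = dTC/dQ = 91 - 36Q + 3Q^2.
AVC hits its minimum where MC = AVC, at Q = 9, giving min AVC = 91 - 18·9 + 9^2 = $10.
With P < min AVC ($8 < $10), every unit sold adds to the loss.
Shutting down limits the loss to fixed cost, $476.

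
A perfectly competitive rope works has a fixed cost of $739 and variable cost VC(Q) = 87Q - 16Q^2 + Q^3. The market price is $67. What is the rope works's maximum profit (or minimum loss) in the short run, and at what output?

AVC = 87 - 16Q + Q^2; min AVC = $23 at Q = 8. Since P = $67 ≥ min AVC, the firm produces.
MC = 87 - 32Q + 3Q^2. Setting P = MC and taking the root on the rising branch gives Q* = 10.
TR = 67·10 = 670. TC = 739 + 270 = 1009. Profit = 670 − 1009 = -$339.
That loss of $339 beats the $739 the firm would lose by shutting down; producing recovers $400 of fixed cost.

Profit = -$339 at Q = 10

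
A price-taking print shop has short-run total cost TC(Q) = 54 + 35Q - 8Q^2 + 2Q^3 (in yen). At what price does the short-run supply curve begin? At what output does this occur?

¥27 per unit, at Q = 2

Short-run supply begins at min AVC. From VC = 35Q - 8Q^2 + 2Q^3, AVC = 35 - 8Q + 2Q^2.
At the minimum of AVC, MC = AVC. MC = 35 - 16Q + 6Q^2; setting MC = AVC gives 4Q^2 - 8Q = 0, so Q = 2. min AVC = 27.
For P < ¥27 the firm produces nothing.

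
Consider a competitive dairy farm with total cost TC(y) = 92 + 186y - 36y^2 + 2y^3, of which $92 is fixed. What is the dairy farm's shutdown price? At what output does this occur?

$24 per unit, at y = 9

The firm shuts down when price falls below the minimum of average variable cost. AVC = VC/y = 186 - 36y + 2y^2.
dAVC/dy = -36 + 4y = 0 gives y = 9. min AVC = 186 - 36·9 + 2·9^2 = 24.
For P < $24 the firm produces nothing.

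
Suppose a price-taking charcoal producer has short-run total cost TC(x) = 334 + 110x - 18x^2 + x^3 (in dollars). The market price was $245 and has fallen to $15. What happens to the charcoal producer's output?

MC = 110 - 36x + 3x^2; the shutdown threshold is min AVC = $29 (at x = 9).
With P = $245 above the shutdown price, P = MC gives x = 15.
At P = $15 < min AVC = $29, price no longer covers variable cost at any output, so the firm shuts down: x = 0.

Output falls from 15 to 0 (the firm shuts down)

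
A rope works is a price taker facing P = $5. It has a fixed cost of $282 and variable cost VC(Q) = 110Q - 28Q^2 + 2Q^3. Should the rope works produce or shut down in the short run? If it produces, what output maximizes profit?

Shut down

Variable cost is VC = 110Q - 28Q^2 + 2Q^3, so AVC = VC/Q = 110 - 28Q + 2Q^2 and MC = dTC/dQ = 110 - 56Q + 6Q^2.
AVC is minimized where dAVC/dQ = -28 + 4Q = 0, at Q = 7; min AVC = 110 - 28·7 + 2·7^2 = $12.
Since P = $5 < min AVC = $12, price fails to cover variable cost at any output.
Shutting down limits the loss to fixed cost, $282.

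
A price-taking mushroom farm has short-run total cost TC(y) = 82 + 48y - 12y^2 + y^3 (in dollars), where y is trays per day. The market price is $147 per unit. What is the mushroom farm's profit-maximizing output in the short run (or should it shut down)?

Variable cost is VC = 48y - 12y^2 + y^3, so AVC = VC/y = 48 - 12y + y^2 and MC = dTC/dy = 48 - 24y + 3y^2.
AVC is minimized where dAVC/dy = -12 + 2y = 0, at y = 6; min AVC = 48 - 12·6 + 6^2 = $12.
P = $147 exceeds min AVC = $12, so the firm stays open.
P = MC gives -99 - 24y + 3y^2 = 0, with roots -3 and 11. Take the larger (rising MC): y* = 11.
Check: AVC at y = 11 is $37 ≤ P, so revenue covers variable cost.
Profit = P·y − TC = 147·11 − 489 = $1128.

Produce at y = 11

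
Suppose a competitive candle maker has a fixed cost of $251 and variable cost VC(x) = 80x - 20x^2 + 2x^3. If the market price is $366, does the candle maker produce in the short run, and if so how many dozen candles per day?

Variable cost is VC = 80x - 20x^2 + 2x^3, so AVC = VC/x = 80 - 20x + 2x^2 and MC = dTC/dx = 80 - 40x + 6x^2.
AVC is minimized where dAVC/dx = -20 + 4x = 0, at x = 5; min AVC = 80 - 20·5 + 2·5^2 = $30.
Since P = $366 ≥ min AVC = $30, price covers variable cost and the firm should produce.
Set P = MC: 366 = 80 - 40x + 6x^2 → -286 - 40x + 6x^2 = 0. The roots are x = -13/3 and x = 11; the profit-maximizing output is on the rising part of MC, so x* = 11.
Check: AVC at x = 11 is $102 ≤ P, so revenue covers variable cost.
Profit = P·x − TC = 366·11 − 1373 = $2653.

Produce at x = 11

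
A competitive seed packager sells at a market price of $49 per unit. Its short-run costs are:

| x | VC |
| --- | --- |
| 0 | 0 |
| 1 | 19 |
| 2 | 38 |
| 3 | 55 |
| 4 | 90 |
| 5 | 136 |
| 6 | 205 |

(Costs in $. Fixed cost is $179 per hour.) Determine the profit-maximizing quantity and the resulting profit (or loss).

x = 5; profit = -$70

Profit at each row (π = 49x − TC): x=0: -179; x=1: -149; x=2: -119; x=3: -87; x=4: -73; x=5: -70; x=6: -90.
Profit is maximized at x = 5. AVC there is 136/5 = $27.20 ≤ P, so producing beats shutting down (which would give -$179).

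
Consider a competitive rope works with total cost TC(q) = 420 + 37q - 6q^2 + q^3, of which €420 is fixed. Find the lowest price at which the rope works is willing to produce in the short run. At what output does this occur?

€28 per unit, at q = 3

Short-run supply begins at min AVC. From VC = 37q - 6q^2 + q^3, AVC = 37 - 6q + q^2.
At the minimum of AVC, MC = AVC. MC = 37 - 12q + 3q^2; setting MC = AVC gives 2q^2 - 6q = 0, so q = 3. min AVC = 28.
So the shutdown price is €28.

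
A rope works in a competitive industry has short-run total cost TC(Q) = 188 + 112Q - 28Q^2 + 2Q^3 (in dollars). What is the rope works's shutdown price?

The firm shuts down when price falls below the minimum of average variable cost. AVC = VC/Q = 112 - 28Q + 2Q^2.
At the minimum of AVC, MC = AVC. MC = 112 - 56Q + 6Q^2; setting MC = AVC gives 4Q^2 - 28Q = 0, so Q = 7. min AVC = 14.
So the shutdown price is $14.

$14 per unit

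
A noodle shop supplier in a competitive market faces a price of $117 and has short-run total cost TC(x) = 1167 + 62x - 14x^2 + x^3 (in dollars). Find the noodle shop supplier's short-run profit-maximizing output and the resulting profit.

Profit = -$199 at x = 11

AVC = 62 - 14x + x^2; min AVC = $13 at x = 7. Since P = $117 ≥ min AVC, the firm produces.
MC = 62 - 28x + 3x^2. Setting P = MC and taking the root on the rising branch gives x* = 11.
TR = 117·11 = 1287. TC = 1167 + 319 = 1486. Profit = 1287 − 1486 = -$199.
Shutting down would mean losing the fixed cost of $1167, so operating at a loss of $199 is better by $968.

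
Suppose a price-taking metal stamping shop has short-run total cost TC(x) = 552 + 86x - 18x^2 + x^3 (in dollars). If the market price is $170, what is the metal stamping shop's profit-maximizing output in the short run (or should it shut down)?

Variable cost is VC = 86x - 18x^2 + x^3, so AVC = VC/x = 86 - 18x + x^2 and MC = dTC/dx = 86 - 36x + 3x^2.
AVC is minimized where dAVC/dx = -18 + 2x = 0, at x = 9; min AVC = 86 - 18·9 + 9^2 = $5.
P = $170 exceeds min AVC = $5, so the firm stays open.
P = MC gives -84 - 36x + 3x^2 = 0, with roots -2 and 14. Take the larger (rising MC): x* = 14.
Check: AVC at x = 14 is $30 ≤ P, so revenue covers variable cost.
Profit = P·x − TC = 170·14 − 972 = $1408.

Produce at x = 14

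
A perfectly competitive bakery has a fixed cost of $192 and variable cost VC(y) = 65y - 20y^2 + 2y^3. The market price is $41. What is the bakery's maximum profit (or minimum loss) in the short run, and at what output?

AVC = 65 - 20y + 2y^2; min AVC = $15 at y = 5. Since P = $41 ≥ min AVC, the firm produces.
MC = 65 - 40y + 6y^2. Setting P = MC and taking the root on the rising branch gives y* = 6.
TR = 41·6 = 246. TC = 192 + 102 = 294. Profit = 246 − 294 = -$48.
That loss of $48 beats the $192 the firm would lose by shutting down; producing recovers $144 of fixed cost.

Profit = -$48 at y = 6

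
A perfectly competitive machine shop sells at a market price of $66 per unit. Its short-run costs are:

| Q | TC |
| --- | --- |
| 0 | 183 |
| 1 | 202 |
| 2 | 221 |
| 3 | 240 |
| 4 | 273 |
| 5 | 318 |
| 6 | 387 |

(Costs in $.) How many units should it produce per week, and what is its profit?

Tabulate TR − TC: Q=0: -183; Q=1: -136; Q=2: -89; Q=3: -42; Q=4: -9; Q=5: 12; Q=6: 9.
Profit is maximized at Q = 5. AVC there is 135/5 = $27 ≤ P, so producing beats shutting down (which would give -$183).

Q = 5; profit = $12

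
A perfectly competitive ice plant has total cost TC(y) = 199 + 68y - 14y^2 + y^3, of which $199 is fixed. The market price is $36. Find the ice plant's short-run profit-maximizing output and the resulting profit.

AVC = 68 - 14y + y^2; min AVC = $19 at y = 7. Since P = $36 ≥ min AVC, the firm produces.
With MC = 68 - 28y + 3y^2, P = MC on the upward-sloping part at y* = 8.
TR = 36·8 = 288. TC = 199 + 160 = 359. Profit = 288 − 359 = -$71.
By producing, the firm covers all variable cost plus $128 of fixed cost; shutting down would lose the full $199.

Profit = -$71 at y = 8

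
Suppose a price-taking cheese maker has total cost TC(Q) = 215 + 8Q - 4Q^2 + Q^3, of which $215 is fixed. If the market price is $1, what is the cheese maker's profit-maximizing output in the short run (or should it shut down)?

From TC, MC = TC'(Q) = 8 - 8Q + 3Q^2 and AVC = VC/Q = 8 - 4Q + Q^2.
AVC is minimized where dAVC/dQ = -4 + 2Q = 0, at Q = 2; min AVC = 8 - 4·2 + 2^2 = $4.
P = $1 lies below min AVC = $4; no output level covers variable cost.
The firm minimizes its loss by shutting down and losing only its fixed cost of $215.

Shut down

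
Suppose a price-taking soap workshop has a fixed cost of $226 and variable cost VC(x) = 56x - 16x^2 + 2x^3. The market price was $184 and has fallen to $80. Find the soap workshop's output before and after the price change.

Output falls from 8 to 6

AVC = 56 - 16x + 2x^2, minimized at x = 4 where min AVC = $24. MC = 56 - 32x + 6x^2.
With P = $184 above the shutdown price, P = MC gives x = 8.
At P = $80 ≥ min AVC, set P = MC: x = 6. The firm stays open but cuts output.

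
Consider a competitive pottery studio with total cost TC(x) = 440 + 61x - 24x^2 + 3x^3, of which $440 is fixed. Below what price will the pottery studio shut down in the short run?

The firm shuts down when price falls below the minimum of average variable cost. AVC = VC/x = 61 - 24x + 3x^2.
dAVC/dx = -24 + 6x = 0 gives x = 4. min AVC = 61 - 24·4 + 3·4^2 = 13.
The firm shuts down for any P below $13.

$13 per unit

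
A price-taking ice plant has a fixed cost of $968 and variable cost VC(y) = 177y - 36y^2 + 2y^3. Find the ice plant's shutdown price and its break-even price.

Shutdown price = min AVC. AVC = 177 - 36y + 2y^2, with vertex at y = 9 and minimum $15.
ATC = 968/y + 177 - 36y + 2y^2. Setting dATC/dy = −968/y^2 − 36 + 4y = 0 gives y = 11 (since 4·11^3 − 36·11^2 = 968).
min ATC = 968/11 + 177 − 36·11 + 2·11^2 = $111. That is the break-even price.
Between these two prices the firm operates at a loss; above $111 it earns a profit.

Shutdown price = $15; break-even price = $111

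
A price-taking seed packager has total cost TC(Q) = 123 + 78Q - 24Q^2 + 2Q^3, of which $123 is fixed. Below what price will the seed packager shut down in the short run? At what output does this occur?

The shutdown price is the minimum of AVC. VC = 78Q - 24Q^2 + 2Q^3, so AVC = 78 - 24Q + 2Q^2.
dAVC/dQ = -24 + 4Q = 0 gives Q = 6. min AVC = 78 - 24·6 + 2·6^2 = 6.
The firm shuts down for any P below $6.

$6 per unit, at Q = 6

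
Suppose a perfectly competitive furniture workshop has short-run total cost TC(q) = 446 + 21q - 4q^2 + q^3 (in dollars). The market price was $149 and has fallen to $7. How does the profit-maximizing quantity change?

Output falls from 8 to 0 (the firm shuts down)

AVC = 21 - 4q + q^2, minimized at q = 2 where min AVC = $17. MC = 21 - 8q + 3q^2.
With P = $149 above the shutdown price, P = MC gives q = 8.
At P = $7 < min AVC = $17, price no longer covers variable cost at any output, so the firm shuts down: q = 0.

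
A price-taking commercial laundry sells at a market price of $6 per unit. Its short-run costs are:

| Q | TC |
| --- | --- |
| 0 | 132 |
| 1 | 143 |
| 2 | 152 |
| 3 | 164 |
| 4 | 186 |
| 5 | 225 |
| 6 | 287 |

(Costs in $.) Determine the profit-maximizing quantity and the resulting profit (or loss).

Compute π = P·Q − TC at each output: Q=0: -132; Q=1: -137; Q=2: -140; Q=3: -146; Q=4: -162; Q=5: -195; Q=6: -251.
Profit is highest at Q = 0. Equivalently, the lowest AVC in the table is 20/2 ≈ $10 at Q = 2, and P = $6 falls below it — price never covers variable cost, so the firm shuts down and loses only its fixed cost.

Q = 0 (shut down); profit = -$132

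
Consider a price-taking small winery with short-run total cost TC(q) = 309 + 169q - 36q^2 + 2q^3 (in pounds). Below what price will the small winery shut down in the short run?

£7 per unit

The shutdown price is the minimum of AVC. VC = 169q - 36q^2 + 2q^3, so AVC = 169 - 36q + 2q^2.
dAVC/dq = -36 + 4q = 0 gives q = 9. min AVC = 169 - 36·9 + 2·9^2 = 7.
So the shutdown price is £7.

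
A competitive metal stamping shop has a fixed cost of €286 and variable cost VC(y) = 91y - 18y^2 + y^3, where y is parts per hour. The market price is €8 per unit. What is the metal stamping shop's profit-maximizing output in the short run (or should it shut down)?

Variable cost is VC = 91y - 18y^2 + y^3, so AVC = VC/y = 91 - 18y + y^2 and MC = dTC/dy = 91 - 36y + 3y^2.
AVC hits its minimum where MC = AVC, at y = 9, giving min AVC = 91 - 18·9 + 9^2 = €10.
P = €8 lies below min AVC = €10; no output level covers variable cost.
Best response: produce nothing and absorb the €286 fixed cost.

Shut down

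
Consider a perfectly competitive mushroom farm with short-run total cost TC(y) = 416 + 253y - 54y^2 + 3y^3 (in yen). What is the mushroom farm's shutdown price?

Short-run supply begins at min AVC. From VC = 253y - 54y^2 + 3y^3, AVC = 253 - 54y + 3y^2.
dAVC/dy = -54 + 6y = 0 gives y = 9. min AVC = 253 - 54·9 + 3·9^2 = 10.
For P < ¥10 the firm produces nothing.

¥10 per unit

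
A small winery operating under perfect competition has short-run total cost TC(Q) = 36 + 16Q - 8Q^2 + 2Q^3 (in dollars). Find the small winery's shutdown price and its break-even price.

AVC = 16 - 8Q + 2Q^2; minimized at Q = 2, giving min AVC = $8. That is the shutdown price.
ATC = 36/Q + 16 - 8Q + 2Q^2. Setting dATC/dQ = −36/Q^2 − 8 + 4Q = 0 gives Q = 3 (since 4·3^3 − 8·3^2 = 36).
min ATC = 36/3 + 16 − 8·3 + 2·3^2 = $22. That is the break-even price.
For $8 ≤ P < $22 the firm produces at a loss; below $8 it shuts down.

Shutdown price = $8; break-even price = $22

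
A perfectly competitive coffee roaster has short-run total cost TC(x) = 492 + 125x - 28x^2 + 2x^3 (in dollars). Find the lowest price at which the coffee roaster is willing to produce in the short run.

Short-run supply begins at min AVC. From VC = 125x - 28x^2 + 2x^3, AVC = 125 - 28x + 2x^2.
At the minimum of AVC, MC = AVC. MC = 125 - 56x + 6x^2; setting MC = AVC gives 4x^2 - 28x = 0, so x = 7. min AVC = 27.
The firm shuts down for any P below $27.

$27 per unit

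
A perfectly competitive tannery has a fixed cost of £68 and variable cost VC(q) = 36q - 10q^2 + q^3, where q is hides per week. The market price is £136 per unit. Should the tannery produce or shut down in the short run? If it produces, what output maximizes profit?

Produce at q = 10

Variable cost is VC = 36q - 10q^2 + q^3, so AVC = VC/q = 36 - 10q + q^2 and MC = dTC/dq = 36 - 20q + 3q^2.
AVC is minimized where dAVC/dq = -10 + 2q = 0, at q = 5; min AVC = 36 - 10·5 + 5^2 = £11.
Since P = £136 ≥ min AVC = £11, price covers variable cost and the firm should produce.
Set P = MC: 136 = 36 - 20q + 3q^2 → -100 - 20q + 3q^2 = 0. The roots are q = -10/3 and q = 10; the profit-maximizing output is on the rising part of MC, so q* = 10.
Check: AVC at q = 10 is £36 ≤ P, so revenue covers variable cost.
Profit = P·q − TC = 136·10 − 428 = £932.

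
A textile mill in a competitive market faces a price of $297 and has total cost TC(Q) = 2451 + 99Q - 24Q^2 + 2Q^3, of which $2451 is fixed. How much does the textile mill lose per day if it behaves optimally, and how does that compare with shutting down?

AVC = 99 - 24Q + 2Q^2; min AVC = $27 at Q = 6. Since P = $297 ≥ min AVC, the firm produces.
MC = 99 - 48Q + 6Q^2. Setting P = MC and taking the root on the rising branch gives Q* = 11.
TR = 297·11 = 3267. TC = 2451 + 847 = 3298. Profit = 3267 − 3298 = -$31.
By producing, the firm covers all variable cost plus $2420 of fixed cost; shutting down would lose the full $2451.

Profit = -$31 at Q = 11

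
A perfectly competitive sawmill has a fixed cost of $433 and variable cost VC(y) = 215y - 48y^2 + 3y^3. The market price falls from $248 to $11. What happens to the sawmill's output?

Output falls from 11 to 0 (the firm shuts down)

AVC = 215 - 48y + 3y^2, minimized at y = 8 where min AVC = $23. MC = 215 - 96y + 9y^2.
At P = $248 ≥ min AVC, set P = MC on the rising branch: y = 11.
At P = $11 < min AVC = $23, price no longer covers variable cost at any output, so the firm shuts down: y = 0.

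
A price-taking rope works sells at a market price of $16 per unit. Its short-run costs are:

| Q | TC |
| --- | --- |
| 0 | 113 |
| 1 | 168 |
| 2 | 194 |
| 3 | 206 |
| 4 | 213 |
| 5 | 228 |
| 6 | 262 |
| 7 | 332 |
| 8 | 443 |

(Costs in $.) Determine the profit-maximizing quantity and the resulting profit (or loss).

Compute π = P·Q − TC at each output: Q=0: -113; Q=1: -152; Q=2: -162; Q=3: -158; Q=4: -149; Q=5: -148; Q=6: -166; Q=7: -220; Q=8: -315.
Profit is highest at Q = 0. Equivalently, the lowest AVC in the table is 115/5 ≈ $23 at Q = 5, and P = $16 falls below it — price never covers variable cost, so the firm shuts down and loses only its fixed cost.

Q = 0 (shut down); profit = -$113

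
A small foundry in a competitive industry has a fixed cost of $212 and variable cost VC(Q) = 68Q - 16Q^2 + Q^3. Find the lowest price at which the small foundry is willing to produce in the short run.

$4 per unit

The shutdown price is the minimum of AVC. VC = 68Q - 16Q^2 + Q^3, so AVC = 68 - 16Q + Q^2.
At the minimum of AVC, MC = AVC. MC = 68 - 32Q + 3Q^2; setting MC = AVC gives 2Q^2 - 16Q = 0, so Q = 8. min AVC = 4.
So the shutdown price is $4.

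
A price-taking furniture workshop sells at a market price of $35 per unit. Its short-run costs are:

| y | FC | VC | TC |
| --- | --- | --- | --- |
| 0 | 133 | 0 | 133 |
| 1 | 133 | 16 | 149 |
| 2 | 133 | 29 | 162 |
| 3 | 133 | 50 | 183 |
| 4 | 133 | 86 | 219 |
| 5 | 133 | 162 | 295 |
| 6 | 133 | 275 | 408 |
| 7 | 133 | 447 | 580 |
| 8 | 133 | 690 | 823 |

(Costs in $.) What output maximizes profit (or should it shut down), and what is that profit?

y = 3; profit = -$78

Tabulate TR − TC: y=0: -133; y=1: -114; y=2: -92; y=3: -78; y=4: -79; y=5: -120; y=6: -198; y=7: -335; y=8: -543.
Profit is maximized at y = 3. AVC there is 50/3 = $16.67 ≤ P, so producing beats shutting down (which would give -$133).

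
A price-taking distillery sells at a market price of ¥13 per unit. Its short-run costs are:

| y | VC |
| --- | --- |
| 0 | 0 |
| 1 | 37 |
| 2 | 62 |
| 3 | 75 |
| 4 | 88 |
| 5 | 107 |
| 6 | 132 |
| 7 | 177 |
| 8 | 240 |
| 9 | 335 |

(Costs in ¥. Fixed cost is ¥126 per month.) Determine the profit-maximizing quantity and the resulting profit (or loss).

Profit at each row (π = 13y − TC): y=0: -126; y=1: -150; y=2: -162; y=3: -162; y=4: -162; y=5: -168; y=6: -180; y=7: -212; y=8: -262; y=9: -344.
Profit is highest at y = 0. Equivalently, the lowest AVC in the table is 107/5 ≈ ¥21.40 at y = 5, and P = ¥13 falls below it — price never covers variable cost, so the firm shuts down and loses only its fixed cost.

y = 0 (shut down); profit = -¥126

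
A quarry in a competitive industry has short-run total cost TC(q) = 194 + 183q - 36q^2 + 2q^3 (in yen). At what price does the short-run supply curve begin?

The firm shuts down when price falls below the minimum of average variable cost. AVC = VC/q = 183 - 36q + 2q^2.
dAVC/dq = -36 + 4q = 0 gives q = 9. min AVC = 183 - 36·9 + 2·9^2 = 21.
So the shutdown price is ¥21.

¥21 per unit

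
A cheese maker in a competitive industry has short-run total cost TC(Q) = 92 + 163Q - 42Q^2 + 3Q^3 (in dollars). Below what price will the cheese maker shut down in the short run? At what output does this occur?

$16 per unit, at Q = 7

The firm shuts down when price falls below the minimum of average variable cost. AVC = VC/Q = 163 - 42Q + 3Q^2.
At the minimum of AVC, MC = AVC. MC = 163 - 84Q + 9Q^2; setting MC = AVC gives 6Q^2 - 42Q = 0, so Q = 7. min AVC = 16.
The firm shuts down for any P below $16.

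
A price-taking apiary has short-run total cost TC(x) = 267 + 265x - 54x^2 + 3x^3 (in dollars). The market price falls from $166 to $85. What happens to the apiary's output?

Output falls from 11 to 10

MC = 265 - 108x + 9x^2; the shutdown threshold is min AVC = $22 (at x = 9).
At P = $166 ≥ min AVC, set P = MC on the rising branch: x = 11.
At P = $85 ≥ min AVC, set P = MC: x = 10. The firm stays open but cuts output.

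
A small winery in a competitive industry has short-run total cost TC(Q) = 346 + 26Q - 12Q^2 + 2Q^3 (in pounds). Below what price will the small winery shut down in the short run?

Short-run supply begins at min AVC. From VC = 26Q - 12Q^2 + 2Q^3, AVC = 26 - 12Q + 2Q^2.
dAVC/dQ = -12 + 4Q = 0 gives Q = 3. min AVC = 26 - 12·3 + 2·3^2 = 8.
For P < £8 the firm produces nothing.

£8 per unit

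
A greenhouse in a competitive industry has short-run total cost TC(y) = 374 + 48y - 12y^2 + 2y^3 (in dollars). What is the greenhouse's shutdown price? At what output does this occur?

Short-run supply begins at min AVC. From VC = 48y - 12y^2 + 2y^3, AVC = 48 - 12y + 2y^2.
dAVC/dy = -12 + 4y = 0 gives y = 3. min AVC = 48 - 12·3 + 2·3^2 = 30.
For P < $30 the firm produces nothing.

$30 per unit, at y = 3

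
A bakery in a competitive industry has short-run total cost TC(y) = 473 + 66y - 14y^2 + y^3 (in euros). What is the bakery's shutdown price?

€17 per unit

The shutdown price is the minimum of AVC. VC = 66y - 14y^2 + y^3, so AVC = 66 - 14y + y^2.
At the minimum of AVC, MC = AVC. MC = 66 - 28y + 3y^2; setting MC = AVC gives 2y^2 - 14y = 0, so y = 7. min AVC = 17.
For P < €17 the firm produces nothing.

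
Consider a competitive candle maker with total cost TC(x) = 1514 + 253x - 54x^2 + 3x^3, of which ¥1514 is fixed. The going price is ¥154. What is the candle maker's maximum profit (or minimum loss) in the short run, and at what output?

AVC = 253 - 54x + 3x^2 has its minimum ¥10 at x = 9; price ¥154 clears that bar, so the firm operates.
With MC = 253 - 108x + 9x^2, P = MC on the upward-sloping part at x* = 11.
TR = 154·11 = 1694. TC = 1514 + 242 = 1756. Profit = 1694 − 1756 = -¥62.
By producing, the firm covers all variable cost plus ¥1452 of fixed cost; shutting down would lose the full ¥1514.

Profit = -¥62 at x = 11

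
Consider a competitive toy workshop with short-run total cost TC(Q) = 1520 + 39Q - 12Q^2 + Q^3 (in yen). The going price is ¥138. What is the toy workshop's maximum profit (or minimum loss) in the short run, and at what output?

Profit = -¥310 at Q = 11

AVC = 39 - 12Q + Q^2; min AVC = ¥3 at Q = 6. Since P = ¥138 ≥ min AVC, the firm produces.
MC = 39 - 24Q + 3Q^2. Setting P = MC and taking the root on the rising branch gives Q* = 11.
TR = 138·11 = 1518. TC = 1520 + 308 = 1828. Profit = 1518 − 1828 = -¥310.
That loss of ¥310 beats the ¥1520 the firm would lose by shutting down; producing recovers ¥1210 of fixed cost.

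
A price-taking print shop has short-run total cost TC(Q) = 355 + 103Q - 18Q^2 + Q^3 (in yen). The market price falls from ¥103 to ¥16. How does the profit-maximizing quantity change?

AVC = 103 - 18Q + Q^2, minimized at Q = 9 where min AVC = ¥22. MC = 103 - 36Q + 3Q^2.
At P = ¥103 ≥ min AVC, set P = MC on the rising branch: Q = 12.
At P = ¥16 < min AVC = ¥22, price no longer covers variable cost at any output, so the firm shuts down: Q = 0.

Output falls from 12 to 0 (the firm shuts down)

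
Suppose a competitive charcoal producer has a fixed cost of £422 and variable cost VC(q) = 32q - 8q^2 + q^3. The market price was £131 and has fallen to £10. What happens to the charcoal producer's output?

AVC = 32 - 8q + q^2, minimized at q = 4 where min AVC = £16. MC = 32 - 16q + 3q^2.
With P = £131 above the shutdown price, P = MC gives q = 9.
At P = £10 < min AVC = £16, price no longer covers variable cost at any output, so the firm shuts down: q = 0.

Output falls from 9 to 0 (the firm shuts down)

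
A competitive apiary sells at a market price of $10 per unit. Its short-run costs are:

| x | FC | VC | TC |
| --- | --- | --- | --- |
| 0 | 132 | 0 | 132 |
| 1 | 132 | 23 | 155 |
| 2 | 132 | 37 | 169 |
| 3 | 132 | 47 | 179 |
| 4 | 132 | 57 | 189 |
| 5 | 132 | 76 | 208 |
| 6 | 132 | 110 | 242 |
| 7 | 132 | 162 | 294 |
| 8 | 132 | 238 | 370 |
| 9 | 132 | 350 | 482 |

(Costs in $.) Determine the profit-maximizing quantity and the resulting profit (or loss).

Tabulate TR − TC: x=0: -132; x=1: -145; x=2: -149; x=3: -149; x=4: -149; x=5: -158; x=6: -182; x=7: -224; x=8: -290; x=9: -392.
Profit is highest at x = 0. Equivalently, the lowest AVC in the table is 57/4 ≈ $14.25 at x = 4, and P = $10 falls below it — price never covers variable cost, so the firm shuts down and loses only its fixed cost.

x = 0 (shut down); profit = -$132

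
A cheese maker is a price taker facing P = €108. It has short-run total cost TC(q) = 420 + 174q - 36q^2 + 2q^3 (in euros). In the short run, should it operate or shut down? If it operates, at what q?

Produce at q = 11

Variable cost is VC = 174q - 36q^2 + 2q^3, so AVC = VC/q = 174 - 36q + 2q^2 and MC = dTC/dq = 174 - 72q + 6q^2.
The AVC parabola has its vertex at q = 36/4 = 9, where AVC = 174 - 36·9 + 2·9^2 = €12.
P = €108 exceeds min AVC = €12, so the firm stays open.
P = MC gives 66 - 72q + 6q^2 = 0, with roots 1 and 11. Take the larger (rising MC): q* = 11.
Check: AVC at q = 11 is €20 ≤ P, so revenue covers variable cost.
Profit = P·q − TC = 108·11 − 640 = €548.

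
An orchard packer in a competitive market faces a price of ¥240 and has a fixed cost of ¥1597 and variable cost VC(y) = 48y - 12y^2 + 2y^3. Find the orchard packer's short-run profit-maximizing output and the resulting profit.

Profit = -¥317 at y = 8

AVC = 48 - 12y + 2y^2 has its minimum ¥30 at y = 3; price ¥240 clears that bar, so the firm operates.
MC = 48 - 24y + 6y^2. Setting P = MC and taking the root on the rising branch gives y* = 8.
TR = 240·8 = 1920. TC = 1597 + 640 = 2237. Profit = 1920 − 2237 = -¥317.
Shutting down would mean losing the fixed cost of ¥1597, so operating at a loss of ¥317 is better by ¥1280.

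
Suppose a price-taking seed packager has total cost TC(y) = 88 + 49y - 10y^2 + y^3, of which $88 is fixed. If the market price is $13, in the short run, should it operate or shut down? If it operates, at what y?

Shut down

Variable cost is VC = 49y - 10y^2 + y^3, so AVC = VC/y = 49 - 10y + y^2 and MC = dTC/dy = 49 - 20y + 3y^2.
AVC is minimized where dAVC/dy = -10 + 2y = 0, at y = 5; min AVC = 49 - 10·5 + 5^2 = $24.
P = $13 lies below min AVC = $24; no output level covers variable cost.
Best response: produce nothing and absorb the $88 fixed cost.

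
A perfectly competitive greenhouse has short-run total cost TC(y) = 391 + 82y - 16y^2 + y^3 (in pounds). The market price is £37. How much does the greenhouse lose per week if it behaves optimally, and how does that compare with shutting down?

Profit = -£229 at y = 9

AVC = 82 - 16y + y^2 has its minimum £18 at y = 8; price £37 clears that bar, so the firm operates.
With MC = 82 - 32y + 3y^2, P = MC on the upward-sloping part at y* = 9.
TR = 37·9 = 333. TC = 391 + 171 = 562. Profit = 333 − 562 = -£229.
That loss of £229 beats the £391 the firm would lose by shutting down; producing recovers £162 of fixed cost.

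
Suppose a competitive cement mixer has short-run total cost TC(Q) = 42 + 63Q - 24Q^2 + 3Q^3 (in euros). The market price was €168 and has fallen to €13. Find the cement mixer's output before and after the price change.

Output falls from 7 to 0 (the firm shuts down)

AVC = 63 - 24Q + 3Q^2, minimized at Q = 4 where min AVC = €15. MC = 63 - 48Q + 9Q^2.
At P = €168 ≥ min AVC, set P = MC on the rising branch: Q = 7.
At P = €13 < min AVC = €15, price no longer covers variable cost at any output, so the firm shuts down: Q = 0.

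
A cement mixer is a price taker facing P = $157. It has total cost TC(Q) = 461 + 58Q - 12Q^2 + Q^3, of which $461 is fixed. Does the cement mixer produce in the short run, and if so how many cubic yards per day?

From TC, MC = TC'(Q) = 58 - 24Q + 3Q^2 and AVC = VC/Q = 58 - 12Q + Q^2.
AVC is minimized where dAVC/dQ = -12 + 2Q = 0, at Q = 6; min AVC = 58 - 12·6 + 6^2 = $22.
Because $157 ≥ $22, revenue can cover variable cost; the firm operates.
Set P = MC: 157 = 58 - 24Q + 3Q^2 → -99 - 24Q + 3Q^2 = 0. The roots are Q = -3 and Q = 11; the profit-maximizing output is on the rising part of MC, so Q* = 11.
Check: AVC at Q = 11 is $47 ≤ P, so revenue covers variable cost.
Profit = P·Q − TC = 157·11 − 978 = $749.

Produce at Q = 11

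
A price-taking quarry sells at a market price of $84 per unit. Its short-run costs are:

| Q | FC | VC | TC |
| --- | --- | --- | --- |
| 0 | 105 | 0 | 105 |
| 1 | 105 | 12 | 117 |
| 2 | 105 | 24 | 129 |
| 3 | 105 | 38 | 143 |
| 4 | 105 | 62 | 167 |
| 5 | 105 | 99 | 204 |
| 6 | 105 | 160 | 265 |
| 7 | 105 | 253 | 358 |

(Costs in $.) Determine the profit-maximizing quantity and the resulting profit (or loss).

Q = 6; profit = $239

Compute π = P·Q − TC at each output: Q=0: -105; Q=1: -33; Q=2: 39; Q=3: 109; Q=4: 169; Q=5: 216; Q=6: 239; Q=7: 230.
Profit is maximized at Q = 6. AVC there is 160/6 = $26.67 ≤ P, so producing beats shutting down (which would give -$105).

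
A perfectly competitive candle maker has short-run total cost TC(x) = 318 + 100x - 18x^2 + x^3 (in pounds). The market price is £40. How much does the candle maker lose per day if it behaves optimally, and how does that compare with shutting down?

Profit = -£118 at x = 10

AVC = 100 - 18x + x^2; min AVC = £19 at x = 9. Since P = £40 ≥ min AVC, the firm produces.
With MC = 100 - 36x + 3x^2, P = MC on the upward-sloping part at x* = 10.
TR = 40·10 = 400. TC = 318 + 200 = 518. Profit = 400 − 518 = -£118.
Shutting down would mean losing the fixed cost of £318, so operating at a loss of £118 is better by £200.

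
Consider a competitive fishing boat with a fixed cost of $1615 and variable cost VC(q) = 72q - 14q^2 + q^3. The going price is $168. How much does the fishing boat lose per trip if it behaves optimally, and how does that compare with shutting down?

Profit = -$175 at q = 12

AVC = 72 - 14q + q^2; min AVC = $23 at q = 7. Since P = $168 ≥ min AVC, the firm produces.
With MC = 72 - 28q + 3q^2, P = MC on the upward-sloping part at q* = 12.
TR = 168·12 = 2016. TC = 1615 + 576 = 2191. Profit = 2016 − 2191 = -$175.
Shutting down would mean losing the fixed cost of $1615, so operating at a loss of $175 is better by $1440.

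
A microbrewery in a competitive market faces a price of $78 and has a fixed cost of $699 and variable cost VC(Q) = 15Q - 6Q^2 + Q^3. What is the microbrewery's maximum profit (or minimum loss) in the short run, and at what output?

Profit = -$307 at Q = 7

AVC = 15 - 6Q + Q^2; min AVC = $6 at Q = 3. Since P = $78 ≥ min AVC, the firm produces.
With MC = 15 - 12Q + 3Q^2, P = MC on the upward-sloping part at Q* = 7.
TR = 78·7 = 546. TC = 699 + 154 = 853. Profit = 546 − 853 = -$307.
Shutting down would mean losing the fixed cost of $699, so operating at a loss of $307 is better by $392.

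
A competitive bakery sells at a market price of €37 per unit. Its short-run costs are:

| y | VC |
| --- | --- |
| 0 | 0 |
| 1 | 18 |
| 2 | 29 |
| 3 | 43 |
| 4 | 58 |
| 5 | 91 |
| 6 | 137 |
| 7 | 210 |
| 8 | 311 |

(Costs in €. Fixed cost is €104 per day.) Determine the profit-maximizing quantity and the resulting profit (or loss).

y = 5; profit = -€10

Profit at each row (π = 37y − TC): y=0: -104; y=1: -85; y=2: -59; y=3: -36; y=4: -14; y=5: -10; y=6: -19; y=7: -55; y=8: -119.
Profit is maximized at y = 5. AVC there is 91/5 = €18.20 ≤ P, so producing beats shutting down (which would give -€104).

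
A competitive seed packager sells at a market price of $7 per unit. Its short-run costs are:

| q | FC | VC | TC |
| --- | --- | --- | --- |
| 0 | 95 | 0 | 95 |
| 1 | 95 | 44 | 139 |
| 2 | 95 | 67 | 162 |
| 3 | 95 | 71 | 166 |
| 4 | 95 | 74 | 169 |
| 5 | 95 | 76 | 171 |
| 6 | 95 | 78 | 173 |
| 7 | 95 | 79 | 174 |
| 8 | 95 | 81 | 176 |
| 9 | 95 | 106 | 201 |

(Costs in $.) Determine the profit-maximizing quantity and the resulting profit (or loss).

q = 0 (shut down); profit = -$95

Profit at each row (π = 7q − TC): q=0: -95; q=1: -132; q=2: -148; q=3: -145; q=4: -141; q=5: -136; q=6: -131; q=7: -125; q=8: -120; q=9: -138.
Profit is highest at q = 0. Equivalently, the lowest AVC in the table is 81/8 ≈ $10.12 at q = 8, and P = $7 falls below it — price never covers variable cost, so the firm shuts down and loses only its fixed cost.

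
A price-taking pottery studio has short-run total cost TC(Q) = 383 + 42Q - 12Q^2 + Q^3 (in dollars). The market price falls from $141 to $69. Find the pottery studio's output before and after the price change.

AVC = 42 - 12Q + Q^2, minimized at Q = 6 where min AVC = $6. MC = 42 - 24Q + 3Q^2.
At P = $141 ≥ min AVC, set P = MC on the rising branch: Q = 11.
At P = $69 ≥ min AVC, set P = MC: Q = 9. The firm stays open but cuts output.

Output falls from 11 to 9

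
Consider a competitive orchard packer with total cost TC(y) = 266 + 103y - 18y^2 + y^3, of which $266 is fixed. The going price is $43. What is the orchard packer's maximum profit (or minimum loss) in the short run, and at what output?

Profit = -$66 at y = 10

AVC = 103 - 18y + y^2; min AVC = $22 at y = 9. Since P = $43 ≥ min AVC, the firm produces.
MC = 103 - 36y + 3y^2. Setting P = MC and taking the root on the rising branch gives y* = 10.
TR = 43·10 = 430. TC = 266 + 230 = 496. Profit = 430 − 496 = -$66.
Shutting down would mean losing the fixed cost of $266, so operating at a loss of $66 is better by $200.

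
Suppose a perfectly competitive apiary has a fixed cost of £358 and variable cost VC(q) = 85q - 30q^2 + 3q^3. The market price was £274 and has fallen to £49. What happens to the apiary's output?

Output falls from 9 to 6

AVC = 85 - 30q + 3q^2, minimized at q = 5 where min AVC = £10. MC = 85 - 60q + 9q^2.
With P = £274 above the shutdown price, P = MC gives q = 9.
At P = £49 ≥ min AVC, set P = MC: q = 6. The firm stays open but cuts output.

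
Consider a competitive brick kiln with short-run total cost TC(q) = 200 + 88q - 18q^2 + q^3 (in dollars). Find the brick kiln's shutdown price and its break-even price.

Shutdown price = min AVC. AVC = 88 - 18q + q^2, with vertex at q = 9 and minimum $7.
ATC = 200/q + 88 - 18q + q^2. Setting dATC/dq = −200/q^2 − 18 + 2q = 0 gives q = 10 (since 2·10^3 − 18·10^2 = 200).
min ATC = 200/10 + 88 − 18·10 + 10^2 = $28. That is the break-even price.
Between these two prices the firm operates at a loss; above $28 it earns a profit.

Shutdown price = $7; break-even price = $28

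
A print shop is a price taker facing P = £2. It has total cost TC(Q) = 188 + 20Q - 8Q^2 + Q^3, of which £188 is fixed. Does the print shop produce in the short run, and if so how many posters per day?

Shut down

Strip out fixed cost: VC = 20Q - 8Q^2 + Q^3. Then AVC = 20 - 8Q + Q^2 and MC = 20 - 16Q + 3Q^2.
AVC hits its minimum where MC = AVC, at Q = 4, giving min AVC = 20 - 8·4 + 4^2 = £4.
P = £2 lies below min AVC = £4; no output level covers variable cost.
Best response: produce nothing and absorb the £188 fixed cost.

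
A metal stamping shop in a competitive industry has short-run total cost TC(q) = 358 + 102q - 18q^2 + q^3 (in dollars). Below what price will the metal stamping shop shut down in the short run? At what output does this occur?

$21 per unit, at q = 9

The firm shuts down when price falls below the minimum of average variable cost. AVC = VC/q = 102 - 18q + q^2.
dAVC/dq = -18 + 2q = 0 gives q = 9. min AVC = 102 - 18·9 + 9^2 = 21.
For P < $21 the firm produces nothing.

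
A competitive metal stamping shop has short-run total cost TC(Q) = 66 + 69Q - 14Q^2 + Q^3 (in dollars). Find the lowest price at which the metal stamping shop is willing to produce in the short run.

The shutdown price is the minimum of AVC. VC = 69Q - 14Q^2 + Q^3, so AVC = 69 - 14Q + Q^2.
dAVC/dQ = -14 + 2Q = 0 gives Q = 7. min AVC = 69 - 14·7 + 7^2 = 20.
The firm shuts down for any P below $20.

$20 per unit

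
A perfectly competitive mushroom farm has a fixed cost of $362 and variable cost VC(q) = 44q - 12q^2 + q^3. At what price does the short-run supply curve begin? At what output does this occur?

Short-run supply begins at min AVC. From VC = 44q - 12q^2 + q^3, AVC = 44 - 12q + q^2.
At the minimum of AVC, MC = AVC. MC = 44 - 24q + 3q^2; setting MC = AVC gives 2q^2 - 12q = 0, so q = 6. min AVC = 8.
For P < $8 the firm produces nothing.

$8 per unit, at q = 6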